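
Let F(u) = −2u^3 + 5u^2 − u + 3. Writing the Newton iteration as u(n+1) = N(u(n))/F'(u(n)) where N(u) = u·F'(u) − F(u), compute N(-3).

150

F'(u) = −6u^2 + 10u − 1.
N(u) = u·F'(u) − F(u) = u·(−6u^2 + 10u − 1) − (−2u^3 + 5u^2 − u + 3) = −4u^3 + 5u^2 − 3.
N(-3) = 150.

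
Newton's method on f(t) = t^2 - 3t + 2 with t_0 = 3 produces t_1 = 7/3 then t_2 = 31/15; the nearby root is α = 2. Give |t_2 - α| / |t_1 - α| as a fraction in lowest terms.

1/5

t_1 - α = 7/3 - 2 = 1/3, so |t_1 - α| = 1/3.
t_2 - α = 31/15 - 2 = 1/15, so |t_2 - α| = 1/15.
Ratio = (1/15) / (1/3) = 1/5.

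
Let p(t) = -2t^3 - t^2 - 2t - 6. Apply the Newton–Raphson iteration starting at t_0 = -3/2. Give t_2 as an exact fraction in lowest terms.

-912993/666650

p'(t) = -6t^2 - 2t - 2.
p(-3/2) = 3/2, p'(-3/2) = -25/2, so t_1 = (-3/2) - (3/2)/(-25/2) = -69/50.
p(-69/50) = 1746/15625, p'(-69/50) = -13333/1250, so t_2 = (-69/50) - (1746/15625)/(-13333/1250) = -912993/666650.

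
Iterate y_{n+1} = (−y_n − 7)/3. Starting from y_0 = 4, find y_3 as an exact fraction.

y_1 = (−4 − 7)/3 = −11/3.
y_2 = (−(−11/3) − 7)/3 = −10/9.
y_3 = (−(−10/9) − 7)/3 = −53/27.

−53/27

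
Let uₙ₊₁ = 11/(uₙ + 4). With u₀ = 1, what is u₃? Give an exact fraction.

u₁ = 11/(1 + 4) = 11/5.
u₂ = 11/(11/5 + 4) = 55/31.
u₃ = 11/(55/31 + 4) = 341/179.

341/179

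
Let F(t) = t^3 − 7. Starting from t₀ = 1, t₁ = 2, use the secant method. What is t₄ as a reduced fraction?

99535299/52030837

F(1) = −6, F(2) = 1. t₂ = 2 − 1·(2 − 1)/(1 − (−6)) = 13/7.
F(2) = 1, F(13/7) = −204/343. t₃ = (13/7) − (−204/343)·((13/7) − 2)/((−204/343) − 1) = 1045/547.
F(13/7) = −204/343, F(1045/547) = −4505136/163667323. t₄ = (1045/547) − (−4505136/163667323)·((1045/547) − (13/7))/((−4505136/163667323) − (−204/343)) = 99535299/52030837.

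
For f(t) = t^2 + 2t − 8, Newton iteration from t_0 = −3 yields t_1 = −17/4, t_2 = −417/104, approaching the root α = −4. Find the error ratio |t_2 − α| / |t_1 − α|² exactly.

2/13

t_1 − α = −17/4 − (−4) = −17/4 + 4 = −1/4, so |t_1 − α| = 1/4.
t_2 − α = −417/104 − (−4) = −417/104 + 4 = −1/104, so |t_2 − α| = 1/104.
|t_1 − α|² = 1/16.
Ratio = (1/104) / (1/16) = 2/13.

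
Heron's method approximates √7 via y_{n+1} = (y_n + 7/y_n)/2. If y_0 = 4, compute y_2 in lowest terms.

977/368

y_1 = (4 + 7/4)/2 = 23/8.
y_2 = (23/8 + 7/(23/8))/2 = 977/368.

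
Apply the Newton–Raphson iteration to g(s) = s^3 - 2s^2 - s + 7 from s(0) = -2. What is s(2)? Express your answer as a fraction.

-144113/92682

g'(s) = 3s^2 - 4s - 1.
g(-2) = -7, g'(-2) = 19, so s(1) = (-2) - (-7)/19 = -31/19.
g(-31/19) = -7105/6859, g'(-31/19) = 4878/361, so s(2) = (-31/19) - (-7105/6859)/(4878/361) = -144113/92682.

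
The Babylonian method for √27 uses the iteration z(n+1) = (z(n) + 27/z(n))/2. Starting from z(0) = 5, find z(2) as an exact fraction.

z(1) = (5 + 27/5)/2 = 26/5.
z(2) = (26/5 + 27/(26/5))/2 = 1351/260.

1351/260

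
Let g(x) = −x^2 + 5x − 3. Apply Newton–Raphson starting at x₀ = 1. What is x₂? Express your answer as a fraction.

23/33

g'(x) = −2x + 5.
g(1) = 1, g'(1) = 3, so x₁ = 1 − 1/3 = 2/3.
g(2/3) = −1/9, g'(2/3) = 11/3, so x₂ = (2/3) − (−1/9)/(11/3) = 23/33.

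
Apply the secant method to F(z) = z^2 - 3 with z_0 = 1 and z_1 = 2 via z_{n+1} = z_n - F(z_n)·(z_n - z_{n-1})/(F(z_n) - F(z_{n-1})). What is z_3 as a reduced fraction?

F(1) = -2, F(2) = 1. z_2 = 2 - 1·(2 - 1)/(1 - (-2)) = 5/3.
F(2) = 1, F(5/3) = -2/9. z_3 = (5/3) - (-2/9)·((5/3) - 2)/((-2/9) - 1) = 19/11.

19/11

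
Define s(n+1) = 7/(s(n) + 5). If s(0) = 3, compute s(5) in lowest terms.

s(1) = 7/(3 + 5) = 7/8.
s(2) = 7/(7/8 + 5) = 56/47.
s(3) = 7/(56/47 + 5) = 329/291.
s(4) = 7/(329/291 + 5) = 2037/1784.
s(5) = 7/(2037/1784 + 5) = 12488/10957.

12488/10957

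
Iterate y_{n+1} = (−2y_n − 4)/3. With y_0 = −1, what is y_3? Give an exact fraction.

−20/27

y_1 = (−2·(−1) − 4)/3 = −2/3.
y_2 = (−2·(−2/3) − 4)/3 = −8/9.
y_3 = (−2·(−8/9) − 4)/3 = −20/27.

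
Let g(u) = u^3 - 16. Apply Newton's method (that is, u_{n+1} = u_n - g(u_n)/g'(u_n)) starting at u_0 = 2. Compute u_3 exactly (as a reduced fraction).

1126819/447174

g'(u) = 3u^2.
g(2) = -8, g'(2) = 12, so u_1 = 2 - (-8)/12 = 8/3.
g(8/3) = 80/27, g'(8/3) = 64/3, so u_2 = (8/3) - (80/27)/(64/3) = 91/36.
g(91/36) = 7075/46656, g'(91/36) = 8281/432, so u_3 = (91/36) - (7075/46656)/(8281/432) = 1126819/447174.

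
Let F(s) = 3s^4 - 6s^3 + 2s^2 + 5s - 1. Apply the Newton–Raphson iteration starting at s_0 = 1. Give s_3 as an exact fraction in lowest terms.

624/3235

F'(s) = 12s^3 - 18s^2 + 4s + 5.
F(1) = 3, F'(1) = 3, so s_1 = 1 - 3/3 = 0.
F(0) = -1, F'(0) = 5, so s_2 = 0 - (-1)/5 = 1/5.
F(1/5) = 23/625, F'(1/5) = 647/125, so s_3 = (1/5) - (23/625)/(647/125) = 624/3235.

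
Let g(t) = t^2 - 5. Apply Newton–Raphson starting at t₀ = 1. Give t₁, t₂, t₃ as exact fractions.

t₁ = 3, t₂ = 7/3, t₃ = 47/21

g'(t) = 2t.
g(1) = -4, g'(1) = 2, so t₁ = 1 - (-4)/2 = 3.
g(3) = 4, g'(3) = 6, so t₂ = 3 - 4/6 = 7/3.
g(7/3) = 4/9, g'(7/3) = 14/3, so t₃ = (7/3) - (4/9)/(14/3) = 47/21.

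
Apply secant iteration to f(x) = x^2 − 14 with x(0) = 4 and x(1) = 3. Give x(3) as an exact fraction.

176/47

f(4) = 2, f(3) = −5. x(2) = 3 − (−5)·(3 − 4)/((−5) − 2) = 26/7.
f(3) = −5, f(26/7) = −10/49. x(3) = (26/7) − (−10/49)·((26/7) − 3)/((−10/49) − (−5)) = 176/47.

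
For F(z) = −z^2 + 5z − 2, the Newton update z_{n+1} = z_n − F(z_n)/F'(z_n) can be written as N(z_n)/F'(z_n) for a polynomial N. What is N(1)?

F'(z) = −2z + 5.
N(z) = z·F'(z) − F(z) = z·(−2z + 5) − (−z^2 + 5z − 2) = −z^2 + 2.
N(1) = 1.

1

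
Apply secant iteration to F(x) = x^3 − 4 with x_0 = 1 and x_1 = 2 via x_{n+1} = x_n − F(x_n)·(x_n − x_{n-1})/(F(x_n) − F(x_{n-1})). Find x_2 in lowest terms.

F(1) = −3, F(2) = 4. x_2 = 2 − 4·(2 − 1)/(4 − (−3)) = 10/7.

10/7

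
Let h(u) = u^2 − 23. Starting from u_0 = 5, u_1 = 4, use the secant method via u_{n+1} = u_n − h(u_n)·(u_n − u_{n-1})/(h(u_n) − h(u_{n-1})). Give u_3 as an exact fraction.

h(5) = 2, h(4) = −7. u_2 = 4 − (−7)·(4 − 5)/((−7) − 2) = 43/9.
h(4) = −7, h(43/9) = −14/81. u_3 = (43/9) − (−14/81)·((43/9) − 4)/((−14/81) − (−7)) = 379/79.

379/79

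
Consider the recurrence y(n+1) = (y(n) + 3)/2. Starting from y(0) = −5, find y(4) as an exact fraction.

5/2

y(1) = ((−5) + 3)/2 = −1.
y(2) = ((−1) + 3)/2 = 1.
y(3) = (1 + 3)/2 = 2.
y(4) = (2 + 3)/2 = 5/2.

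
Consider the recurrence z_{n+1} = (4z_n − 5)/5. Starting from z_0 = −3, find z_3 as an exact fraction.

−497/125

z_1 = (4·(−3) − 5)/5 = −17/5.
z_2 = (4·(−17/5) − 5)/5 = −93/25.
z_3 = (4·(−93/25) − 5)/5 = −497/125.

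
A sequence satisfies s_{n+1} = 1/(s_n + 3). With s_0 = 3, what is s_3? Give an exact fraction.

19/63

s_1 = 1/(3 + 3) = 1/6.
s_2 = 1/(1/6 + 3) = 6/19.
s_3 = 1/(6/19 + 3) = 19/63.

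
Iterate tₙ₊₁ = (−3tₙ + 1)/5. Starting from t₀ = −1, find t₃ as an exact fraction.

46/125

t₁ = (−3·(−1) + 1)/5 = 4/5.
t₂ = (−3·(4/5) + 1)/5 = −7/25.
t₃ = (−3·(−7/25) + 1)/5 = 46/125.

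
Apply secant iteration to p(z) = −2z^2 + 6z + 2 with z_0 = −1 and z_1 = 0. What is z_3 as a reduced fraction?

−4/13

p(−1) = −6, p(0) = 2. z_2 = 0 − 2·(0 − (−1))/(2 − (−6)) = −1/4.
p(0) = 2, p(−1/4) = 3/8. z_3 = (−1/4) − (3/8)·((−1/4) − 0)/((3/8) − 2) = −4/13.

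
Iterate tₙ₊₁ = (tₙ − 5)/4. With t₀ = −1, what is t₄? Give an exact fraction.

t₁ = ((−1) − 5)/4 = −3/2.
t₂ = ((−3/2) − 5)/4 = −13/8.
t₃ = ((−13/8) − 5)/4 = −53/32.
t₄ = ((−53/32) − 5)/4 = −213/128.

−213/128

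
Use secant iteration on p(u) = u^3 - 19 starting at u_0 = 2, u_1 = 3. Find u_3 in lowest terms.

p(2) = -11, p(3) = 8. u_2 = 3 - 8·(3 - 2)/(8 - (-11)) = 49/19.
p(3) = 8, p(49/19) = -12672/6859. u_3 = (49/19) - (-12672/6859)·((49/19) - 3)/((-12672/6859) - 8) = 22441/8443.

22441/8443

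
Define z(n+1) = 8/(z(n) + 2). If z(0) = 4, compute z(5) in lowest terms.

84/43

z(1) = 8/(4 + 2) = 4/3.
z(2) = 8/(4/3 + 2) = 12/5.
z(3) = 8/(12/5 + 2) = 20/11.
z(4) = 8/(20/11 + 2) = 44/21.
z(5) = 8/(44/21 + 2) = 84/43.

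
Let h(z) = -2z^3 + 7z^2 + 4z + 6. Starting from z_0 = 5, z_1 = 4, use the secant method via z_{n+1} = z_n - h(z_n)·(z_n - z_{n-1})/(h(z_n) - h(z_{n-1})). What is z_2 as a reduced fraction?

h(5) = -49, h(4) = 6. z_2 = 4 - 6·(4 - 5)/(6 - (-49)) = 226/55.

226/55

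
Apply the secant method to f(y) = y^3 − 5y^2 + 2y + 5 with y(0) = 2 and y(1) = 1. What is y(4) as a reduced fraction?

20135/13247

f(2) = −3, f(1) = 3. y(2) = 1 − 3·(1 − 2)/(3 − (−3)) = 3/2.
f(1) = 3, f(3/2) = 1/8. y(3) = (3/2) − (1/8)·((3/2) − 1)/((1/8) − 3) = 35/23.
f(3/2) = 1/8, f(35/23) = −135/12167. y(4) = (35/23) − (−135/12167)·((35/23) − (3/2))/((−135/12167) − (1/8)) = 20135/13247.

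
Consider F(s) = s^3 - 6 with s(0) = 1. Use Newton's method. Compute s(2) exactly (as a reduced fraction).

593/288

F'(s) = 3s^2.
F(1) = -5, F'(1) = 3, so s(1) = 1 - (-5)/3 = 8/3.
F(8/3) = 350/27, F'(8/3) = 64/3, so s(2) = (8/3) - (350/27)/(64/3) = 593/288.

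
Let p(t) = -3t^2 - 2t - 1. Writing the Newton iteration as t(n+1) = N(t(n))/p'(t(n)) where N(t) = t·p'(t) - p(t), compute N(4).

-47

p'(t) = -6t - 2.
N(t) = t·p'(t) - p(t) = t·(-6t - 2) - (-3t^2 - 2t - 1) = -3t^2 + 1.
N(4) = -47.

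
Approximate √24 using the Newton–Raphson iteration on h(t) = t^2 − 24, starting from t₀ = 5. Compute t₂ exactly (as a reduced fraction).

h'(t) = 2t.
h(5) = 1, h'(5) = 10, so t₁ = 5 − 1/10 = 49/10.
h(49/10) = 1/100, h'(49/10) = 49/5, so t₂ = (49/10) − (1/100)/(49/5) = 4801/980.

4801/980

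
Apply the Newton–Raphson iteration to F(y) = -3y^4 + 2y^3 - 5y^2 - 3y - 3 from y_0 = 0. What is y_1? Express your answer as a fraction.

F'(y) = -12y^3 + 6y^2 - 10y - 3.
F(0) = -3, F'(0) = -3, so y_1 = 0 - (-3)/(-3) = -1.

-1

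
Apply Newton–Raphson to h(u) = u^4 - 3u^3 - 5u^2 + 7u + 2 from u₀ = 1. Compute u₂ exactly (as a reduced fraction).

h'(u) = 4u^3 - 9u^2 - 10u + 7.
h(1) = 2, h'(1) = -8, so u₁ = 1 - 2/(-8) = 5/4.
h(5/4) = -123/256, h'(5/4) = -47/4, so u₂ = (5/4) - (-123/256)/(-47/4) = 3637/3008.

3637/3008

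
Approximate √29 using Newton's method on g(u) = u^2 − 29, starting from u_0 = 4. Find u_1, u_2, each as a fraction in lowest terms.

g'(u) = 2u.
g(4) = −13, g'(4) = 8, so u_1 = 4 − (−13)/8 = 45/8.
g(45/8) = 169/64, g'(45/8) = 45/4, so u_2 = (45/8) − (169/64)/(45/4) = 3881/720.

u_1 = 45/8, u_2 = 3881/720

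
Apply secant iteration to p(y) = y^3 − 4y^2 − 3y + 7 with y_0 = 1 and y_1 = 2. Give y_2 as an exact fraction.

p(1) = 1, p(2) = −7. y_2 = 2 − (−7)·(2 − 1)/((−7) − 1) = 9/8.

9/8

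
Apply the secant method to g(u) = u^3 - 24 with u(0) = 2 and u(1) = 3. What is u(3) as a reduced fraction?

g(2) = -16, g(3) = 3. u(2) = 3 - 3·(3 - 2)/(3 - (-16)) = 54/19.
g(3) = 3, g(54/19) = -7152/6859. u(3) = (54/19) - (-7152/6859)·((54/19) - 3)/((-7152/6859) - 3) = 8882/3081.

8882/3081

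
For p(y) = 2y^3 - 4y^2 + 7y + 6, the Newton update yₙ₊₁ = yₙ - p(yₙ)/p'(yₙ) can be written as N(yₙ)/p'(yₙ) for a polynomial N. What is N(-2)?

-54

p'(y) = 6y^2 - 8y + 7.
N(y) = y·p'(y) - p(y) = y·(6y^2 - 8y + 7) - (2y^3 - 4y^2 + 7y + 6) = 4y^3 - 4y^2 - 6.
N(-2) = -54.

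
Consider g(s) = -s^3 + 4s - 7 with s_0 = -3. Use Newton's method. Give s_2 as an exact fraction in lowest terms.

g'(s) = -3s^2 + 4.
g(-3) = 8, g'(-3) = -23, so s_1 = (-3) - 8/(-23) = -61/23.
g(-61/23) = 12736/12167, g'(-61/23) = -9047/529, so s_2 = (-61/23) - (12736/12167)/(-9047/529) = -539131/208081.

-539131/208081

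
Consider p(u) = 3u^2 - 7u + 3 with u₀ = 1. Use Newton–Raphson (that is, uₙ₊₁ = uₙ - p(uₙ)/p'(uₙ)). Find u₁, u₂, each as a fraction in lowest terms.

u₁ = 0, u₂ = 3/7

p'(u) = 6u - 7.
p(1) = -1, p'(1) = -1, so u₁ = 1 - (-1)/(-1) = 0.
p(0) = 3, p'(0) = -7, so u₂ = 0 - 3/(-7) = 3/7.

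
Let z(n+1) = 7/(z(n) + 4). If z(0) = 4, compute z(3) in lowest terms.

z(1) = 7/(4 + 4) = 7/8.
z(2) = 7/(7/8 + 4) = 56/39.
z(3) = 7/(56/39 + 4) = 273/212.

273/212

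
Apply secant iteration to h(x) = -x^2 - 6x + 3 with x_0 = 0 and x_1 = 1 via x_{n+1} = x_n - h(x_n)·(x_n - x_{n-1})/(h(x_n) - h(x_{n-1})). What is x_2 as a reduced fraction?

3/7

h(0) = 3, h(1) = -4. x_2 = 1 - (-4)·(1 - 0)/((-4) - 3) = 3/7.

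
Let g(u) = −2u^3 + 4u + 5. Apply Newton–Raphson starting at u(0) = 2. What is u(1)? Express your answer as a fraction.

g'(u) = −6u^2 + 4.
g(2) = −3, g'(2) = −20, so u(1) = 2 − (−3)/(−20) = 37/20.

37/20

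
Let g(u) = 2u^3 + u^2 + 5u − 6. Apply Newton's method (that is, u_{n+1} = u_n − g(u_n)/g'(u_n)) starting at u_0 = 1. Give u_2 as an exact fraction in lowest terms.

g'(u) = 6u^2 + 2u + 5.
g(1) = 2, g'(1) = 13, so u_1 = 1 − 2/13 = 11/13.
g(11/13) = 348/2197, g'(11/13) = 1857/169, so u_2 = (11/13) − (348/2197)/(1857/169) = 6693/8047.

6693/8047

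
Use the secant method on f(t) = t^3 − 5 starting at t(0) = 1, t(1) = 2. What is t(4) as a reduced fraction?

f(1) = −4, f(2) = 3. t(2) = 2 − 3·(2 − 1)/(3 − (−4)) = 11/7.
f(2) = 3, f(11/7) = −384/343. t(3) = (11/7) − (−384/343)·((11/7) − 2)/((−384/343) − 3) = 265/157.
f(11/7) = −384/343, f(265/157) = −739840/3869893. t(4) = (265/157) − (−739840/3869893)·((265/157) − (11/7))/((−739840/3869893) − (−384/343)) = 16480535/9627139.

16480535/9627139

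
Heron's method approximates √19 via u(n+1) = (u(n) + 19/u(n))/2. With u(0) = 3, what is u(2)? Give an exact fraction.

u(1) = (3 + 19/3)/2 = 14/3.
u(2) = (14/3 + 19/(14/3))/2 = 367/84.

367/84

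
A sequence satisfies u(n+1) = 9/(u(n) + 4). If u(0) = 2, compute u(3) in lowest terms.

u(1) = 9/(2 + 4) = 3/2.
u(2) = 9/(3/2 + 4) = 18/11.
u(3) = 9/(18/11 + 4) = 99/62.

99/62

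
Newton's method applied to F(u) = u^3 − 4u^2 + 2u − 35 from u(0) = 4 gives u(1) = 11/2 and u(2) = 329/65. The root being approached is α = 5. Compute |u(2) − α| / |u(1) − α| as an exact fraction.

u(1) − α = 11/2 − 5 = 1/2, so |u(1) − α| = 1/2.
u(2) − α = 329/65 − 5 = 4/65, so |u(2) − α| = 4/65.
Ratio = (4/65) / (1/2) = 8/65.

8/65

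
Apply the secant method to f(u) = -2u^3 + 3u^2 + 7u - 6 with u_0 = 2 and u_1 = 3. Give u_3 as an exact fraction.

f(2) = 4, f(3) = -12. u_2 = 3 - (-12)·(3 - 2)/((-12) - 4) = 9/4.
f(3) = -12, f(9/4) = 69/32. u_3 = (9/4) - (69/32)·((9/4) - 3)/((69/32) - (-12)) = 357/151.

357/151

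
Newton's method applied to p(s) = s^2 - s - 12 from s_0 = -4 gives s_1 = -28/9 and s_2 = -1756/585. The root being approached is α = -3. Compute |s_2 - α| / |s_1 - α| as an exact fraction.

1/65

s_1 - α = -28/9 - (-3) = -28/9 + 3 = -1/9, so |s_1 - α| = 1/9.
s_2 - α = -1756/585 - (-3) = -1756/585 + 3 = -1/585, so |s_2 - α| = 1/585.
Ratio = (1/585) / (1/9) = 1/65.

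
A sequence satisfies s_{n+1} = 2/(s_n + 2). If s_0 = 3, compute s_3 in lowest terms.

12/17

s_1 = 2/(3 + 2) = 2/5.
s_2 = 2/(2/5 + 2) = 5/6.
s_3 = 2/(5/6 + 2) = 12/17.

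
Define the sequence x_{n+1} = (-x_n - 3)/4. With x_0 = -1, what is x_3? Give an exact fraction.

-19/32

x_1 = (-(-1) - 3)/4 = -1/2.
x_2 = (-(-1/2) - 3)/4 = -5/8.
x_3 = (-(-5/8) - 3)/4 = -19/32.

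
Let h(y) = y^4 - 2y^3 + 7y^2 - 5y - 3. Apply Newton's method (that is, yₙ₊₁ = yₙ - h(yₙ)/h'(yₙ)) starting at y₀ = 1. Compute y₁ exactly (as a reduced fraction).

h'(y) = 4y^3 - 6y^2 + 14y - 5.
h(1) = -2, h'(1) = 7, so y₁ = 1 - (-2)/7 = 9/7.

9/7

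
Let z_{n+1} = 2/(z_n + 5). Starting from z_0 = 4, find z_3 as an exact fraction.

94/253

z_1 = 2/(4 + 5) = 2/9.
z_2 = 2/(2/9 + 5) = 18/47.
z_3 = 2/(18/47 + 5) = 94/253.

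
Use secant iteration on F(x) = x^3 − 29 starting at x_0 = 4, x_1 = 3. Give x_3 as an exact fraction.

115637/37633

F(4) = 35, F(3) = −2. x_2 = 3 − (−2)·(3 − 4)/((−2) − 35) = 113/37.
F(3) = −2, F(113/37) = −26040/50653. x_3 = (113/37) − (−26040/50653)·((113/37) − 3)/((−26040/50653) − (−2)) = 115637/37633.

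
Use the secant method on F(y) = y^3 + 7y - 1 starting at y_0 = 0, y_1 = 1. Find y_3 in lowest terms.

73/521

F(0) = -1, F(1) = 7. y_2 = 1 - 7·(1 - 0)/(7 - (-1)) = 1/8.
F(1) = 7, F(1/8) = -63/512. y_3 = (1/8) - (-63/512)·((1/8) - 1)/((-63/512) - 7) = 73/521.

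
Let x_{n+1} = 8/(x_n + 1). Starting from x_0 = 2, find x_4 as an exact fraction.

x_1 = 8/(2 + 1) = 8/3.
x_2 = 8/(8/3 + 1) = 24/11.
x_3 = 8/(24/11 + 1) = 88/35.
x_4 = 8/(88/35 + 1) = 280/123.

280/123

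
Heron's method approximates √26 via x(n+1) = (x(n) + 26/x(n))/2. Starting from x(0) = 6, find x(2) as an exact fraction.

1897/372

x(1) = (6 + 26/6)/2 = 31/6.
x(2) = (31/6 + 26/(31/6))/2 = 1897/372.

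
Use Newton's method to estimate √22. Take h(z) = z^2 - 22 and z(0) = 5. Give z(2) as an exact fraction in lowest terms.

h'(z) = 2z.
h(5) = 3, h'(5) = 10, so z(1) = 5 - 3/10 = 47/10.
h(47/10) = 9/100, h'(47/10) = 47/5, so z(2) = (47/10) - (9/100)/(47/5) = 4409/940.

4409/940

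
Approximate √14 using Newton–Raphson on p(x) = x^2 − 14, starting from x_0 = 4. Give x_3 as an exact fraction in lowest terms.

403201/107760

p'(x) = 2x.
p(4) = 2, p'(4) = 8, so x_1 = 4 − 2/8 = 15/4.
p(15/4) = 1/16, p'(15/4) = 15/2, so x_2 = (15/4) − (1/16)/(15/2) = 449/120.
p(449/120) = 1/14400, p'(449/120) = 449/60, so x_3 = (449/120) − (1/14400)/(449/60) = 403201/107760.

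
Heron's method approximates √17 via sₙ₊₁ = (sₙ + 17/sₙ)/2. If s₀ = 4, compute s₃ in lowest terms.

s₁ = (4 + 17/4)/2 = 33/8.
s₂ = (33/8 + 17/(33/8))/2 = 2177/528.
s₃ = (2177/528 + 17/(2177/528))/2 = 9478657/2298912.

9478657/2298912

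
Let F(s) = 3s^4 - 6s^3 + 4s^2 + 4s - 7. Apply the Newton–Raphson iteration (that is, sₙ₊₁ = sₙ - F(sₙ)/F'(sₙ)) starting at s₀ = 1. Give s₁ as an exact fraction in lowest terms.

F'(s) = 12s^3 - 18s^2 + 8s + 4.
F(1) = -2, F'(1) = 6, so s₁ = 1 - (-2)/6 = 4/3.

4/3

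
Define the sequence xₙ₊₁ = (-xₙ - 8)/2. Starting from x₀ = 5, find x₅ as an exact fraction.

-93/32

x₁ = (-5 - 8)/2 = -13/2.
x₂ = (-(-13/2) - 8)/2 = -3/4.
x₃ = (-(-3/4) - 8)/2 = -29/8.
x₄ = (-(-29/8) - 8)/2 = -35/16.
x₅ = (-(-35/16) - 8)/2 = -93/32.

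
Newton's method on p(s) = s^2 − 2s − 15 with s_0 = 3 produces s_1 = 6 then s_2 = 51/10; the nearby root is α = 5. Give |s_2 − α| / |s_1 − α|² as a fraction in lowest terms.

s_1 − α = 6 − 5 = 1, so |s_1 − α| = 1.
s_2 − α = 51/10 − 5 = 1/10, so |s_2 − α| = 1/10.
|s_1 − α|² = 1.
Ratio = (1/10) / 1 = 1/10.

1/10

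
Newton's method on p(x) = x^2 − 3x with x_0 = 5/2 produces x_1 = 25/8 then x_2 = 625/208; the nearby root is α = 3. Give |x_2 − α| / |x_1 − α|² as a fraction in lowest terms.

x_1 − α = 25/8 − 3 = 1/8, so |x_1 − α| = 1/8.
x_2 − α = 625/208 − 3 = 1/208, so |x_2 − α| = 1/208.
|x_1 − α|² = 1/64.
Ratio = (1/208) / (1/64) = 4/13.

4/13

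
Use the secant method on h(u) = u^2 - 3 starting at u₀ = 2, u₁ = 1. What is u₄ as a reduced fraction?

h(2) = 1, h(1) = -2. u₂ = 1 - (-2)·(1 - 2)/((-2) - 1) = 5/3.
h(1) = -2, h(5/3) = -2/9. u₃ = (5/3) - (-2/9)·((5/3) - 1)/((-2/9) - (-2)) = 7/4.
h(5/3) = -2/9, h(7/4) = 1/16. u₄ = (7/4) - (1/16)·((7/4) - (5/3))/((1/16) - (-2/9)) = 71/41.

71/41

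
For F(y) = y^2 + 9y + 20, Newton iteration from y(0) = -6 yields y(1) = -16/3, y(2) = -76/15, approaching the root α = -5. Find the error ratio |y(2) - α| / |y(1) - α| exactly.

y(1) - α = -16/3 - (-5) = -16/3 + 5 = -1/3, so |y(1) - α| = 1/3.
y(2) - α = -76/15 - (-5) = -76/15 + 5 = -1/15, so |y(2) - α| = 1/15.
Ratio = (1/15) / (1/3) = 1/5.

1/5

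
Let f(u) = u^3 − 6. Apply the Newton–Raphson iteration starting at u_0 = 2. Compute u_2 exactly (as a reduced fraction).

1979/1089

f'(u) = 3u^2.
f(2) = 2, f'(2) = 12, so u_1 = 2 − 2/12 = 11/6.
f(11/6) = 35/216, f'(11/6) = 121/12, so u_2 = (11/6) − (35/216)/(121/12) = 1979/1089.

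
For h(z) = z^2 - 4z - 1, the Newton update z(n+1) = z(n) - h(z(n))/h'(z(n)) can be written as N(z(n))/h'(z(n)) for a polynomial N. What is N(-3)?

10

h'(z) = 2z - 4.
N(z) = z·h'(z) - h(z) = z·(2z - 4) - (z^2 - 4z - 1) = z^2 + 1.
N(-3) = 10.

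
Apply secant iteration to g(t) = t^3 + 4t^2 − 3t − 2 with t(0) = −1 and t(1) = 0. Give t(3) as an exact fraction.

−9/19

g(−1) = 4, g(0) = −2. t(2) = 0 − (−2)·(0 − (−1))/((−2) − 4) = −1/3.
g(0) = −2, g(−1/3) = −16/27. t(3) = (−1/3) − (−16/27)·((−1/3) − 0)/((−16/27) − (−2)) = −9/19.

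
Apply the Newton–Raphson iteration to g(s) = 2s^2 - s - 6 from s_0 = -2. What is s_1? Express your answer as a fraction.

g'(s) = 4s - 1.
g(-2) = 4, g'(-2) = -9, so s_1 = (-2) - 4/(-9) = -14/9.

-14/9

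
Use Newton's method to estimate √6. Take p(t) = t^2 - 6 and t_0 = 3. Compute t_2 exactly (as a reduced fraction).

49/20

p'(t) = 2t.
p(3) = 3, p'(3) = 6, so t_1 = 3 - 3/6 = 5/2.
p(5/2) = 1/4, p'(5/2) = 5, so t_2 = (5/2) - (1/4)/5 = 49/20.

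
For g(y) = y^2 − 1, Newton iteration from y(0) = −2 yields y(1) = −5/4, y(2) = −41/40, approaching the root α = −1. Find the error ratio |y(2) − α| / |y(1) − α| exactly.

y(1) − α = −5/4 − (−1) = −5/4 + 1 = −1/4, so |y(1) − α| = 1/4.
y(2) − α = −41/40 − (−1) = −41/40 + 1 = −1/40, so |y(2) − α| = 1/40.
Ratio = (1/40) / (1/4) = 1/10.

1/10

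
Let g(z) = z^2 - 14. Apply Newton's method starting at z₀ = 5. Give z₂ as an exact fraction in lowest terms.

2921/780

g'(z) = 2z.
g(5) = 11, g'(5) = 10, so z₁ = 5 - 11/10 = 39/10.
g(39/10) = 121/100, g'(39/10) = 39/5, so z₂ = (39/10) - (121/100)/(39/5) = 2921/780.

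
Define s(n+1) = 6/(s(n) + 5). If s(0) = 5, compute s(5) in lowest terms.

3054/3055

s(1) = 6/(5 + 5) = 3/5.
s(2) = 6/(3/5 + 5) = 15/14.
s(3) = 6/(15/14 + 5) = 84/85.
s(4) = 6/(84/85 + 5) = 510/509.
s(5) = 6/(510/509 + 5) = 3054/3055.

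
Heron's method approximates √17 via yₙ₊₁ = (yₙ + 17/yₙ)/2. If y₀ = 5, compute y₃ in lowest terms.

187457/45465

y₁ = (5 + 17/5)/2 = 21/5.
y₂ = (21/5 + 17/(21/5))/2 = 433/105.
y₃ = (433/105 + 17/(433/105))/2 = 187457/45465.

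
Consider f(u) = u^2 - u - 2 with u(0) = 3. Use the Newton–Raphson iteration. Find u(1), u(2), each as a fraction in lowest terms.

f'(u) = 2u - 1.
f(3) = 4, f'(3) = 5, so u(1) = 3 - 4/5 = 11/5.
f(11/5) = 16/25, f'(11/5) = 17/5, so u(2) = (11/5) - (16/25)/(17/5) = 171/85.

u(1) = 11/5, u(2) = 171/85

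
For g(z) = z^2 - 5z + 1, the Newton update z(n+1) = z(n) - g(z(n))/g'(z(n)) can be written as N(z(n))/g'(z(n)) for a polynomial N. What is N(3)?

8

g'(z) = 2z - 5.
N(z) = z·g'(z) - g(z) = z·(2z - 5) - (z^2 - 5z + 1) = z^2 - 1.
N(3) = 8.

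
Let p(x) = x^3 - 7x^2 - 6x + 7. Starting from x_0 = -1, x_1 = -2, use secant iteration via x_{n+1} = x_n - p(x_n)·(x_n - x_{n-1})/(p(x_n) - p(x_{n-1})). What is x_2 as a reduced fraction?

p(-1) = 5, p(-2) = -17. x_2 = (-2) - (-17)·((-2) - (-1))/((-17) - 5) = -27/22.

-27/22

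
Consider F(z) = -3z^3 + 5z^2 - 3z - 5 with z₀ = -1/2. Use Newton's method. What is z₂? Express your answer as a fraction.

-637037/966739

F'(z) = -9z^2 + 10z - 3.
F(-1/2) = -15/8, F'(-1/2) = -41/4, so z₁ = (-1/2) - (-15/8)/(-41/4) = -28/41.
F(-28/41) = 23175/68921, F'(-28/41) = -23579/1681, so z₂ = (-28/41) - (23175/68921)/(-23579/1681) = -637037/966739.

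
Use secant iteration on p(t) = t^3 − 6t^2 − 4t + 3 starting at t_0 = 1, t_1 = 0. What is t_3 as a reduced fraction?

27/53

p(1) = −6, p(0) = 3. t_2 = 0 − 3·(0 − 1)/(3 − (−6)) = 1/3.
p(0) = 3, p(1/3) = 28/27. t_3 = (1/3) − (28/27)·((1/3) − 0)/((28/27) − 3) = 27/53.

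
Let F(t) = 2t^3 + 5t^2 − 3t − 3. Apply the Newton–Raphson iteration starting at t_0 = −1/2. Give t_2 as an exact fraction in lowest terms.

F'(t) = 6t^2 + 10t − 3.
F(−1/2) = −1/2, F'(−1/2) = −13/2, so t_1 = (−1/2) − (−1/2)/(−13/2) = −15/26.
F(−15/26) = 24/2197, F'(−15/26) = −2289/338, so t_2 = (−15/26) − (24/2197)/(−2289/338) = −11413/19838.

−11413/19838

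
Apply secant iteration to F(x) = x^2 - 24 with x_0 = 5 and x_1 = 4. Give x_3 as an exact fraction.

49/10

F(5) = 1, F(4) = -8. x_2 = 4 - (-8)·(4 - 5)/((-8) - 1) = 44/9.
F(4) = -8, F(44/9) = -8/81. x_3 = (44/9) - (-8/81)·((44/9) - 4)/((-8/81) - (-8)) = 49/10.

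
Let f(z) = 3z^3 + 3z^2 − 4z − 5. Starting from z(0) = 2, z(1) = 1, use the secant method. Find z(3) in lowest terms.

10427/8399

f(2) = 23, f(1) = −3. z(2) = 1 − (−3)·(1 − 2)/((−3) − 23) = 29/26.
f(1) = −3, f(29/26) = −27531/17576. z(3) = (29/26) − (−27531/17576)·((29/26) − 1)/((−27531/17576) − (−3)) = 10427/8399.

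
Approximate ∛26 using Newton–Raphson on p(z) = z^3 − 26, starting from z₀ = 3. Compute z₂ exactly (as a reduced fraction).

767879/259200

p'(z) = 3z^2.
p(3) = 1, p'(3) = 27, so z₁ = 3 − 1/27 = 80/27.
p(80/27) = 242/19683, p'(80/27) = 6400/243, so z₂ = (80/27) − (242/19683)/(6400/243) = 767879/259200.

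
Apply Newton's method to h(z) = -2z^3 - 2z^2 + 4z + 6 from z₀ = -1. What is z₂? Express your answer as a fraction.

-3/2

h'(z) = -6z^2 - 4z + 4.
h(-1) = 2, h'(-1) = 2, so z₁ = (-1) - 2/2 = -2.
h(-2) = 6, h'(-2) = -12, so z₂ = (-2) - 6/(-12) = -3/2.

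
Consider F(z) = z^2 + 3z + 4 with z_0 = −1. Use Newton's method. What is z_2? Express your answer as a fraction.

−5/3

F'(z) = 2z + 3.
F(−1) = 2, F'(−1) = 1, so z_1 = (−1) − 2/1 = −3.
F(−3) = 4, F'(−3) = −3, so z_2 = (−3) − 4/(−3) = −5/3.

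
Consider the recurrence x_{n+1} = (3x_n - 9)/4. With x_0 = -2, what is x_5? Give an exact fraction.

x_1 = (3·(-2) - 9)/4 = -15/4.
x_2 = (3·(-15/4) - 9)/4 = -81/16.
x_3 = (3·(-81/16) - 9)/4 = -387/64.
x_4 = (3·(-387/64) - 9)/4 = -1737/256.
x_5 = (3·(-1737/256) - 9)/4 = -7515/1024.

-7515/1024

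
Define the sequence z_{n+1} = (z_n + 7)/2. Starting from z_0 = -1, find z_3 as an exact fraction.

6

z_1 = ((-1) + 7)/2 = 3.
z_2 = (3 + 7)/2 = 5.
z_3 = (5 + 7)/2 = 6.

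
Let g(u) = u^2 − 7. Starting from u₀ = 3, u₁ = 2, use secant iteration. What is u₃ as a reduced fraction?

61/23

g(3) = 2, g(2) = −3. u₂ = 2 − (−3)·(2 − 3)/((−3) − 2) = 13/5.
g(2) = −3, g(13/5) = −6/25. u₃ = (13/5) − (−6/25)·((13/5) − 2)/((−6/25) − (−3)) = 61/23.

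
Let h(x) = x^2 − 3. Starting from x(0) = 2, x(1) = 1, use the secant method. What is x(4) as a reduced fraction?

71/41

h(2) = 1, h(1) = −2. x(2) = 1 − (−2)·(1 − 2)/((−2) − 1) = 5/3.
h(1) = −2, h(5/3) = −2/9. x(3) = (5/3) − (−2/9)·((5/3) − 1)/((−2/9) − (−2)) = 7/4.
h(5/3) = −2/9, h(7/4) = 1/16. x(4) = (7/4) − (1/16)·((7/4) − (5/3))/((1/16) − (−2/9)) = 71/41.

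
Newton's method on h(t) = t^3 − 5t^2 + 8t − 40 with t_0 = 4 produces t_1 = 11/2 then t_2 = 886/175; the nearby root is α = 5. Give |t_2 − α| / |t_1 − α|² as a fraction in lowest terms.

44/175

t_1 − α = 11/2 − 5 = 1/2, so |t_1 − α| = 1/2.
t_2 − α = 886/175 − 5 = 11/175, so |t_2 − α| = 11/175.
|t_1 − α|² = 1/4.
Ratio = (11/175) / (1/4) = 44/175.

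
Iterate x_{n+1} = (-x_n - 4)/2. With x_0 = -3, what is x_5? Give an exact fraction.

-41/32

x_1 = (-(-3) - 4)/2 = -1/2.
x_2 = (-(-1/2) - 4)/2 = -7/4.
x_3 = (-(-7/4) - 4)/2 = -9/8.
x_4 = (-(-9/8) - 4)/2 = -23/16.
x_5 = (-(-23/16) - 4)/2 = -41/32.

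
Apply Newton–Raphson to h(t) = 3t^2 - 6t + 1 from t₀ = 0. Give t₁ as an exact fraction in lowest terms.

h'(t) = 6t - 6.
h(0) = 1, h'(0) = -6, so t₁ = 0 - 1/(-6) = 1/6.

1/6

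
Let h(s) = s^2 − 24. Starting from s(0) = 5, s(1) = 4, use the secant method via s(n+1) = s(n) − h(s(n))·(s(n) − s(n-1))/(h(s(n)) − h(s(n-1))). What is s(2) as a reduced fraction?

44/9

h(5) = 1, h(4) = −8. s(2) = 4 − (−8)·(4 − 5)/((−8) − 1) = 44/9.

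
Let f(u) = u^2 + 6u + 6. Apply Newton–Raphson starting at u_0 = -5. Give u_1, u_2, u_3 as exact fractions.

u_1 = -19/4, u_2 = -265/56, u_3 = -51409/10864

f'(u) = 2u + 6.
f(-5) = 1, f'(-5) = -4, so u_1 = (-5) - 1/(-4) = -19/4.
f(-19/4) = 1/16, f'(-19/4) = -7/2, so u_2 = (-19/4) - (1/16)/(-7/2) = -265/56.
f(-265/56) = 1/3136, f'(-265/56) = -97/28, so u_3 = (-265/56) - (1/3136)/(-97/28) = -51409/10864.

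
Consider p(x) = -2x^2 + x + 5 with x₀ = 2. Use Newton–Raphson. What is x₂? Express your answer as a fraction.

p'(x) = -4x + 1.
p(2) = -1, p'(2) = -7, so x₁ = 2 - (-1)/(-7) = 13/7.
p(13/7) = -2/49, p'(13/7) = -45/7, so x₂ = (13/7) - (-2/49)/(-45/7) = 583/315.

583/315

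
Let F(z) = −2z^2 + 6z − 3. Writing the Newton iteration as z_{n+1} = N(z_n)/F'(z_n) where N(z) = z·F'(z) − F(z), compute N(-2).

−5

F'(z) = −4z + 6.
N(z) = z·F'(z) − F(z) = z·(−4z + 6) − (−2z^2 + 6z − 3) = −2z^2 + 3.
N(-2) = −5.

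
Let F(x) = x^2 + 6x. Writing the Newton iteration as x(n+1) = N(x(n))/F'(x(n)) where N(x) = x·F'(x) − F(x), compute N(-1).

F'(x) = 2x + 6.
N(x) = x·F'(x) − F(x) = x·(2x + 6) − (x^2 + 6x) = x^2.
N(-1) = 1.

1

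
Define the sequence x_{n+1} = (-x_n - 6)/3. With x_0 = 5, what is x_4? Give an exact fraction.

x_1 = (-5 - 6)/3 = -11/3.
x_2 = (-(-11/3) - 6)/3 = -7/9.
x_3 = (-(-7/9) - 6)/3 = -47/27.
x_4 = (-(-47/27) - 6)/3 = -115/81.

-115/81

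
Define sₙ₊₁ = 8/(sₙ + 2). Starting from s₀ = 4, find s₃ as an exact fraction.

20/11

s₁ = 8/(4 + 2) = 4/3.
s₂ = 8/(4/3 + 2) = 12/5.
s₃ = 8/(12/5 + 2) = 20/11.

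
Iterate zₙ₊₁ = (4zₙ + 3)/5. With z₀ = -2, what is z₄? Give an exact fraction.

119/125

z₁ = (4·(-2) + 3)/5 = -1.
z₂ = (4·(-1) + 3)/5 = -1/5.
z₃ = (4·(-1/5) + 3)/5 = 11/25.
z₄ = (4·(11/25) + 3)/5 = 119/125.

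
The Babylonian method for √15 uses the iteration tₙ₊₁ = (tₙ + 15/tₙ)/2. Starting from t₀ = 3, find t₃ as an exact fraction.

1921/496

t₁ = (3 + 15/3)/2 = 4.
t₂ = (4 + 15/4)/2 = 31/8.
t₃ = (31/8 + 15/(31/8))/2 = 1921/496.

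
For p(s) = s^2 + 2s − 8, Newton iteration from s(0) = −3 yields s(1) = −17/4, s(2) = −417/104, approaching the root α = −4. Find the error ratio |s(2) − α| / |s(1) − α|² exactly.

s(1) − α = −17/4 − (−4) = −17/4 + 4 = −1/4, so |s(1) − α| = 1/4.
s(2) − α = −417/104 − (−4) = −417/104 + 4 = −1/104, so |s(2) − α| = 1/104.
|s(1) − α|² = 1/16.
Ratio = (1/104) / (1/16) = 2/13.

2/13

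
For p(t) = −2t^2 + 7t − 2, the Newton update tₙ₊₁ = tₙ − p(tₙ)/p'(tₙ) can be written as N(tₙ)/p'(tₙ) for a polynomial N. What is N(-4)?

−30

p'(t) = −4t + 7.
N(t) = t·p'(t) − p(t) = t·(−4t + 7) − (−2t^2 + 7t − 2) = −2t^2 + 2.
N(-4) = −30.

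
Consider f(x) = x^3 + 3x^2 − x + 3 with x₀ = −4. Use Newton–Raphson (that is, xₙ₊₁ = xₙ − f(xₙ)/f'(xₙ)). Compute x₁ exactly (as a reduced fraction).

−83/23

f'(x) = 3x^2 + 6x − 1.
f(−4) = −9, f'(−4) = 23, so x₁ = (−4) − (−9)/23 = −83/23.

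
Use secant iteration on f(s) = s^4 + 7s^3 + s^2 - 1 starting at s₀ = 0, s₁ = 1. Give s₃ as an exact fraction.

f(0) = -1, f(1) = 8. s₂ = 1 - 8·(1 - 0)/(8 - (-1)) = 1/9.
f(1) = 8, f(1/9) = -6416/6561. s₃ = (1/9) - (-6416/6561)·((1/9) - 1)/((-6416/6561) - 8) = 1531/7363.

1531/7363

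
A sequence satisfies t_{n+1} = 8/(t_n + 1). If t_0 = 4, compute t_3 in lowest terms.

t_1 = 8/(4 + 1) = 8/5.
t_2 = 8/(8/5 + 1) = 40/13.
t_3 = 8/(40/13 + 1) = 104/53.

104/53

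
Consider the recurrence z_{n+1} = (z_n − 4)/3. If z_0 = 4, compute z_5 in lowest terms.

−160/81

z_1 = (4 − 4)/3 = 0.
z_2 = (0 − 4)/3 = −4/3.
z_3 = ((−4/3) − 4)/3 = −16/9.
z_4 = ((−16/9) − 4)/3 = −52/27.
z_5 = ((−52/27) − 4)/3 = −160/81.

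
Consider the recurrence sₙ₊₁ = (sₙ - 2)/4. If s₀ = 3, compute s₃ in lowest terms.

-39/64

s₁ = (3 - 2)/4 = 1/4.
s₂ = ((1/4) - 2)/4 = -7/16.
s₃ = ((-7/16) - 2)/4 = -39/64.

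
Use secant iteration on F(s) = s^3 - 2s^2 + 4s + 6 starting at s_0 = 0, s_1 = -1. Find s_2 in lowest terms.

-6/7

F(0) = 6, F(-1) = -1. s_2 = (-1) - (-1)·((-1) - 0)/((-1) - 6) = -6/7.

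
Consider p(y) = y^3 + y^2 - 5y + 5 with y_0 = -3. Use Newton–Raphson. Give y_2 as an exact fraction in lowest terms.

p'(y) = 3y^2 + 2y - 5.
p(-3) = 2, p'(-3) = 16, so y_1 = (-3) - 2/16 = -25/8.
p(-25/8) = -65/512, p'(-25/8) = 1155/64, so y_2 = (-25/8) - (-65/512)/(1155/64) = -2881/924.

-2881/924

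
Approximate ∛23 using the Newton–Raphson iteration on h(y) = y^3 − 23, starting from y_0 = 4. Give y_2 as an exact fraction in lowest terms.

4714759/1641672

h'(y) = 3y^2.
h(4) = 41, h'(4) = 48, so y_1 = 4 − 41/48 = 151/48.
h(151/48) = 899335/110592, h'(151/48) = 22801/768, so y_2 = (151/48) − (899335/110592)/(22801/768) = 4714759/1641672.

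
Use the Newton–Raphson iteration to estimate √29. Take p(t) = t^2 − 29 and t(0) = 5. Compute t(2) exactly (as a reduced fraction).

727/135

p'(t) = 2t.
p(5) = −4, p'(5) = 10, so t(1) = 5 − (−4)/10 = 27/5.
p(27/5) = 4/25, p'(27/5) = 54/5, so t(2) = (27/5) − (4/25)/(54/5) = 727/135.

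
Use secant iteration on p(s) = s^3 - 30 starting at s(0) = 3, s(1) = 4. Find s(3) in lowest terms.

p(3) = -3, p(4) = 34. s(2) = 4 - 34·(4 - 3)/(34 - (-3)) = 114/37.
p(4) = 34, p(114/37) = -38046/50653. s(3) = (114/37) - (-38046/50653)·((114/37) - 4)/((-38046/50653) - 34) = 80271/25886.

80271/25886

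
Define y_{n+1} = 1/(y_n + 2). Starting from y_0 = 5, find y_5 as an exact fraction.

y_1 = 1/(5 + 2) = 1/7.
y_2 = 1/(1/7 + 2) = 7/15.
y_3 = 1/(7/15 + 2) = 15/37.
y_4 = 1/(15/37 + 2) = 37/89.
y_5 = 1/(37/89 + 2) = 89/215.

89/215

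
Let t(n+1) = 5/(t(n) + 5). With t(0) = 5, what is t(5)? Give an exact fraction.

t(1) = 5/(5 + 5) = 1/2.
t(2) = 5/(1/2 + 5) = 10/11.
t(3) = 5/(10/11 + 5) = 11/13.
t(4) = 5/(11/13 + 5) = 65/76.
t(5) = 5/(65/76 + 5) = 76/89.

76/89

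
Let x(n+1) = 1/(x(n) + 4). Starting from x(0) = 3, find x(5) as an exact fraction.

521/2207

x(1) = 1/(3 + 4) = 1/7.
x(2) = 1/(1/7 + 4) = 7/29.
x(3) = 1/(7/29 + 4) = 29/123.
x(4) = 1/(29/123 + 4) = 123/521.
x(5) = 1/(123/521 + 4) = 521/2207.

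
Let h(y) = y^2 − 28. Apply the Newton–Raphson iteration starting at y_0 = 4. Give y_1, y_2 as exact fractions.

h'(y) = 2y.
h(4) = −12, h'(4) = 8, so y_1 = 4 − (−12)/8 = 11/2.
h(11/2) = 9/4, h'(11/2) = 11, so y_2 = (11/2) − (9/4)/11 = 233/44.

y_1 = 11/2, y_2 = 233/44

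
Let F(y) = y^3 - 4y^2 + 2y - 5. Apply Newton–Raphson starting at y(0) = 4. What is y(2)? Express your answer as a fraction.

6359/1665

F'(y) = 3y^2 - 8y + 2.
F(4) = 3, F'(4) = 18, so y(1) = 4 - 3/18 = 23/6.
F(23/6) = 47/216, F'(23/6) = 185/12, so y(2) = (23/6) - (47/216)/(185/12) = 6359/1665.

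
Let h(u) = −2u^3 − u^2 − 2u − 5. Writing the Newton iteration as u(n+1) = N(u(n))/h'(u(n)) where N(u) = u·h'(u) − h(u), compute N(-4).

h'(u) = −6u^2 − 2u − 2.
N(u) = u·h'(u) − h(u) = u·(−6u^2 − 2u − 2) − (−2u^3 − u^2 − 2u − 5) = −4u^3 − u^2 + 5.
N(-4) = 245.

245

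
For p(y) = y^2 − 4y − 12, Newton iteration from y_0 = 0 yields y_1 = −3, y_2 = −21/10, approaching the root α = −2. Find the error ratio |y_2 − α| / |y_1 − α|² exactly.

1/10

y_1 − α = −3 − (−2) = −3 + 2 = −1, so |y_1 − α| = 1.
y_2 − α = −21/10 − (−2) = −21/10 + 2 = −1/10, so |y_2 − α| = 1/10.
|y_1 − α|² = 1.
Ratio = (1/10) / 1 = 1/10.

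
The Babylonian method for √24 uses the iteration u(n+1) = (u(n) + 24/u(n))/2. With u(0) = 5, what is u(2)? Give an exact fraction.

u(1) = (5 + 24/5)/2 = 49/10.
u(2) = (49/10 + 24/(49/10))/2 = 4801/980.

4801/980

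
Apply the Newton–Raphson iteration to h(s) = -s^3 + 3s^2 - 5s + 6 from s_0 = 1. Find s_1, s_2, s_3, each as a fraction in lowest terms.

h'(s) = -3s^2 + 6s - 5.
h(1) = 3, h'(1) = -2, so s_1 = 1 - 3/(-2) = 5/2.
h(5/2) = -27/8, h'(5/2) = -35/4, so s_2 = (5/2) - (-27/8)/(-35/4) = 74/35.
h(74/35) = -26244/42875, h'(74/35) = -7013/1225, so s_3 = (74/35) - (-26244/42875)/(-7013/1225) = 492718/245455.

s_1 = 5/2, s_2 = 74/35, s_3 = 492718/245455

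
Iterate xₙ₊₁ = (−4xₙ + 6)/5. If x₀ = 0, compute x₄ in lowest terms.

x₁ = (−4·0 + 6)/5 = 6/5.
x₂ = (−4·(6/5) + 6)/5 = 6/25.
x₃ = (−4·(6/25) + 6)/5 = 126/125.
x₄ = (−4·(126/125) + 6)/5 = 246/625.

246/625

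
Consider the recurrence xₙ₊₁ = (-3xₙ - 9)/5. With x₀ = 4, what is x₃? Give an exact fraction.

x₁ = (-3·4 - 9)/5 = -21/5.
x₂ = (-3·(-21/5) - 9)/5 = 18/25.
x₃ = (-3·(18/25) - 9)/5 = -279/125.

-279/125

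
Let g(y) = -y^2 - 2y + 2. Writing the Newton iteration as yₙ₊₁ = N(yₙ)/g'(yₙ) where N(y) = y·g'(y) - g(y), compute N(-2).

g'(y) = -2y - 2.
N(y) = y·g'(y) - g(y) = y·(-2y - 2) - (-y^2 - 2y + 2) = -y^2 - 2.
N(-2) = -6.

-6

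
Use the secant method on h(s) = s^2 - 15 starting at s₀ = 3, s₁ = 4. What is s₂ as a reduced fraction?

h(3) = -6, h(4) = 1. s₂ = 4 - 1·(4 - 3)/(1 - (-6)) = 27/7.

27/7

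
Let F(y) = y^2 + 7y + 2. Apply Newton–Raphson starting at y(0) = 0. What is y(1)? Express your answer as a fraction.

F'(y) = 2y + 7.
F(0) = 2, F'(0) = 7, so y(1) = 0 − 2/7 = −2/7.

−2/7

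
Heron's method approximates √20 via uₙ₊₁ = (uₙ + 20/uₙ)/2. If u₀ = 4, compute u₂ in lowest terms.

u₁ = (4 + 20/4)/2 = 9/2.
u₂ = (9/2 + 20/(9/2))/2 = 161/36.

161/36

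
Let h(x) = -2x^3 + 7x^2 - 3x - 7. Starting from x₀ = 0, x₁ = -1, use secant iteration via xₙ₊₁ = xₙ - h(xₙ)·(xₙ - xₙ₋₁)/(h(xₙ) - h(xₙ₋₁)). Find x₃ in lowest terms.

h(0) = -7, h(-1) = 5. x₂ = (-1) - 5·((-1) - 0)/(5 - (-7)) = -7/12.
h(-1) = 5, h(-7/12) = -2135/864. x₃ = (-7/12) - (-2135/864)·((-7/12) - (-1))/((-2135/864) - 5) = -931/1291.

-931/1291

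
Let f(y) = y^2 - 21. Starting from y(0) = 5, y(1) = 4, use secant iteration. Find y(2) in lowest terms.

f(5) = 4, f(4) = -5. y(2) = 4 - (-5)·(4 - 5)/((-5) - 4) = 41/9.

41/9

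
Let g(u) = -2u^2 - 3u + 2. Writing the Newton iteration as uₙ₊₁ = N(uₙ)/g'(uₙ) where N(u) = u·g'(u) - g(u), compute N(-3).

g'(u) = -4u - 3.
N(u) = u·g'(u) - g(u) = u·(-4u - 3) - (-2u^2 - 3u + 2) = -2u^2 - 2.
N(-3) = -20.

-20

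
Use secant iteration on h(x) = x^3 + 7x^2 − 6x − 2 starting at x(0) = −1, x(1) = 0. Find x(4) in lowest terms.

−5483088/21339953

h(−1) = 10, h(0) = −2. x(2) = 0 − (−2)·(0 − (−1))/((−2) − 10) = −1/6.
h(0) = −2, h(−1/6) = −175/216. x(3) = (−1/6) − (−175/216)·((−1/6) − 0)/((−175/216) − (−2)) = −72/257.
h(−1/6) = −175/216, h(−72/257) = 3536750/16974593. x(4) = (−72/257) − (3536750/16974593)·((−72/257) − (−1/6))/((3536750/16974593) − (−175/216)) = −5483088/21339953.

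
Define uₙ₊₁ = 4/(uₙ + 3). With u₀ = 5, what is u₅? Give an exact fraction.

u₁ = 4/(5 + 3) = 1/2.
u₂ = 4/(1/2 + 3) = 8/7.
u₃ = 4/(8/7 + 3) = 28/29.
u₄ = 4/(28/29 + 3) = 116/115.
u₅ = 4/(116/115 + 3) = 460/461.

460/461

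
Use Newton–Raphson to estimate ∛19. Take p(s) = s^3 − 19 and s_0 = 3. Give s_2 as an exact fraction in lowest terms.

1152011/431649

p'(s) = 3s^2.
p(3) = 8, p'(3) = 27, so s_1 = 3 − 8/27 = 73/27.
p(73/27) = 15040/19683, p'(73/27) = 5329/243, so s_2 = (73/27) − (15040/19683)/(5329/243) = 1152011/431649.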